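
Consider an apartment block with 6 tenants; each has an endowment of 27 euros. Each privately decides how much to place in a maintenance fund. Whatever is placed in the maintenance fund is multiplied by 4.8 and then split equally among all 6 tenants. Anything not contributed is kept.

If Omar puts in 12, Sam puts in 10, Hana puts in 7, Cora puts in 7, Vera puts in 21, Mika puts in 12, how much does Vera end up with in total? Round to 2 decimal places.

61.20 euros

Total contributed: 12 + 10 + 7 + 7 + 21 + 12 = 69.
Each receives 4.8 × 69 / 6 = 55.20 from the maintenance fund.
Vera keeps 27 − 21 = 6, so Vera's payoff is 6 + 55.20 = 61.20.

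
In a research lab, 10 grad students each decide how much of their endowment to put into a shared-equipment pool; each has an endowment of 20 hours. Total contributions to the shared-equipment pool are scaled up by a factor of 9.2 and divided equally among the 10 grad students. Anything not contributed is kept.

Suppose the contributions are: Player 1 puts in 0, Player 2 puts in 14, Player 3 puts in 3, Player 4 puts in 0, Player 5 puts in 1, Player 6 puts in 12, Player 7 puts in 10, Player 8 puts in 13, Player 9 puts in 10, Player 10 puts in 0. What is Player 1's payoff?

77.96 hours

Total contributed: 0 + 14 + 3 + 0 + 1 + 12 + 10 + 13 + 10 + 0 = 63.
Each receives 9.2 × 63 / 10 = 57.96 from the shared-equipment pool.
Player 1 keeps 20 − 0 = 20, so Player 1's payoff is 20 + 57.96 = 77.96.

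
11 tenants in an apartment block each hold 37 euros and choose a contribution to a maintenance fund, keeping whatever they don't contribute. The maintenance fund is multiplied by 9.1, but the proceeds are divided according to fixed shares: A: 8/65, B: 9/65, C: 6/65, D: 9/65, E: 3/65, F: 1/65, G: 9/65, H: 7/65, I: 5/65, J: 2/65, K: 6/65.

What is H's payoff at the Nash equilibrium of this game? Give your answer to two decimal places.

Player j's private return per contributed unit is 9.1 × (j's share). Contributing is weakly dominant for j when that share is at least 1/9.1 = 0.1099, and contributing 0 is dominant otherwise.
A, B, D and G clear that bar, contributing 37 each; the remaining 7 contribute 0. Total contributed: 148.
H keeps 37 and receives 9.1 × 148 × 7/65 = 145.04 from the maintenance fund, for a payoff of 182.04.

182.04 euros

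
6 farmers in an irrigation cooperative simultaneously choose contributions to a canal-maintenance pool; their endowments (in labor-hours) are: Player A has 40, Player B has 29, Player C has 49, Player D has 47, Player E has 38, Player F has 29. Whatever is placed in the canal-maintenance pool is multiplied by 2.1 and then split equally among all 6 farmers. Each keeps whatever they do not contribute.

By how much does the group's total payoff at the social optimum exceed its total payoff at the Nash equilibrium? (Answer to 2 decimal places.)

The private return per contributed unit is 2.1/6 = 0.3500 < 1 for every player regardless of endowment, so the Nash equilibrium is zero contribution and the group total is Σ E_j = 40 + 29 + 49 + 47 + 38 + 29 = 232.
Each contributed unit returns 2.100 to the group, so the social optimum is full contribution by everyone: group total = 2.100 × 232 = 487.20.
Efficiency loss = (2.100 − 1) × 232 = 255.20.

255.20 labor-hours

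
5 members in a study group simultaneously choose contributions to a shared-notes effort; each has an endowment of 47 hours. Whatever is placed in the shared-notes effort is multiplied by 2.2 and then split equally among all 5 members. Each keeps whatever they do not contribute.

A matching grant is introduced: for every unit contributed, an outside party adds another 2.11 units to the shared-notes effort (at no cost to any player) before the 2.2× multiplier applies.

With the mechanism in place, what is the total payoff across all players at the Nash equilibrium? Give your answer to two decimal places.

Under the mechanism each unit contributed yields 2.2 × 3.11 / 5 = 1.3684 back to its contributor per unit of net cost, which exceeds 1, making full contribution the dominant choice for everyone.
So the Nash equilibrium is full contribution by all 5; the group earns 2.2 × 3.11 × 235 = 1607.87.

1607.87 hours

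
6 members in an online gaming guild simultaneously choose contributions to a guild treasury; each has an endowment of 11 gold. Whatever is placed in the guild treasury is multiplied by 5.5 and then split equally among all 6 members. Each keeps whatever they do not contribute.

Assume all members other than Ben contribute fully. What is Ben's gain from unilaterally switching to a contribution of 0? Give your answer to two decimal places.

0.92 gold

Switching from a contribution of 11 to 0 lets Ben keep an extra 11 gold, but lowers the guild treasury by 11, which costs Ben their own share of that drop: 5.5/6 × 11 = 10.08.
Net gain = 11 − 10.08 = 0.92. The private return per contributed unit (0.9167) is below 1, so free-riding is indeed the best response regardless of what the others do.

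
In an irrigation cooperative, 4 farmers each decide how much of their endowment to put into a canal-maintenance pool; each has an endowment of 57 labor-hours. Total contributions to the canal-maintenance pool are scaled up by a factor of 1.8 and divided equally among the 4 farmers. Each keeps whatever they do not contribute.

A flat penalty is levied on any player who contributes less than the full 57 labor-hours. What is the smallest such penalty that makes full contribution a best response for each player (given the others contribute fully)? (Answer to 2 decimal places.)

31.35 labor-hours

Given the others contribute fully, the best deviation is to contribute 0 (any partial contribution still incurs the fine and gives up units whose private return 0.4500 is below 1).
Deviating from 57 to 0 saves 57 labor-hours but forfeits the deviator's share of the drop in the canal-maintenance pool: 1.8/4 × 57 = 25.65.
So the deviation gain is 57 − 25.65 = 31.35, and the fine must be at least 31.35 labor-hours to wipe it out.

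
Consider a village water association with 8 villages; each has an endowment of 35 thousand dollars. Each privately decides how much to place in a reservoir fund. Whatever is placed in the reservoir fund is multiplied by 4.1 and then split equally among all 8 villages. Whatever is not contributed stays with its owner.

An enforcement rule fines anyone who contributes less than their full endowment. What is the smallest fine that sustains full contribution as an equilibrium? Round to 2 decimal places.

17.06 thousand dollars

Given the others contribute fully, the best deviation is to contribute 0 (any partial contribution still incurs the fine and gives up units whose private return 0.5125 is below 1).
Deviating from 35 to 0 saves 35 thousand dollars but forfeits the deviator's share of the drop in the reservoir fund: 4.1/8 × 35 = 17.94.
So the deviation gain is 35 − 17.94 = 17.06, and the fine must be at least 17.06 thousand dollars to wipe it out.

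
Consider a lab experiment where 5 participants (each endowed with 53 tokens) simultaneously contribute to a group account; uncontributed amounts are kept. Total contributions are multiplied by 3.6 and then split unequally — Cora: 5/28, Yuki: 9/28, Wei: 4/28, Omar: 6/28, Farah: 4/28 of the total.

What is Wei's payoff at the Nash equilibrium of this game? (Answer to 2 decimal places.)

For player j, contributing a unit is worthwhile iff 3.6 × (j's share) ≥ 1, i.e. iff j's share is at least 0.2778.
Only Yuki (9/28) clears that bar, contributing 53; the remaining 4 contribute 0. Total contributed: 53.
Wei keeps 53 and receives 3.6 × 53 × 4/28 = 27.26 from the group account, for a payoff of 80.26.

80.26 tokens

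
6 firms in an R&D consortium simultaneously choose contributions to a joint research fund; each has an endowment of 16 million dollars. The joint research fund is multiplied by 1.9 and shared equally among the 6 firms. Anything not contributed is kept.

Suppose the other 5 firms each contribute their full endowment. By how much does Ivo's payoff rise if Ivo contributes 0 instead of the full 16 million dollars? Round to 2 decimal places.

10.93 million dollars

Switching from a contribution of 16 to 0 lets Ivo keep an extra 16 million dollars, but lowers the joint research fund by 16, which costs Ivo their own share of that drop: 1.9/6 × 16 = 5.07.
Net gain = 16 − 5.07 = 10.93. The private return per contributed unit (0.3167) is below 1, so free-riding is indeed the best response regardless of what the others do.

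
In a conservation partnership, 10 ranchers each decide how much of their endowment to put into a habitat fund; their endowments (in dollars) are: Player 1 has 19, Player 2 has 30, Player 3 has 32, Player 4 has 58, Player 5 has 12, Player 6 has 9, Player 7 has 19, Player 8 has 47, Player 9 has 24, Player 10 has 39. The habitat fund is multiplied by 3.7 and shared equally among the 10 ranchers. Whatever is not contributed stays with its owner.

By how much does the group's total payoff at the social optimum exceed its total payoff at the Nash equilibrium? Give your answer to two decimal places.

The private return per contributed unit is 3.7/10 = 0.3700 < 1 for every player regardless of endowment, so the Nash equilibrium is zero contribution and the group total is Σ E_j = 19 + 30 + 32 + 58 + 12 + 9 + 19 + 47 + 24 + 39 = 289.
Each contributed unit returns 3.700 to the group, so the social optimum is full contribution by everyone: group total = 3.700 × 289 = 1069.30.
Efficiency loss = (3.700 − 1) × 289 = 780.30.

780.30 dollars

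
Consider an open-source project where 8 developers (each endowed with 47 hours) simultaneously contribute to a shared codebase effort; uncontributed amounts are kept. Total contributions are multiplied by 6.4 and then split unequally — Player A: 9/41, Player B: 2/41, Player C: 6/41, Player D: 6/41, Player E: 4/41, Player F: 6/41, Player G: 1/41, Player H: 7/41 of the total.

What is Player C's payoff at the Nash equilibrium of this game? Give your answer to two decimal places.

A player with share s gets back 6.4·s per unit contributed, so full contribution is dominant for anyone with s > 1/6.4 = 0.1563 and zero contribution is dominant for anyone below.
Player A and Player H are above the threshold, contributing 47 each; the remaining 6 contribute 0. Total contributed: 94.
Player C keeps 47 and receives 6.4 × 94 × 6/41 = 88.04 from the shared codebase effort, for a payoff of 135.04.

135.04 hours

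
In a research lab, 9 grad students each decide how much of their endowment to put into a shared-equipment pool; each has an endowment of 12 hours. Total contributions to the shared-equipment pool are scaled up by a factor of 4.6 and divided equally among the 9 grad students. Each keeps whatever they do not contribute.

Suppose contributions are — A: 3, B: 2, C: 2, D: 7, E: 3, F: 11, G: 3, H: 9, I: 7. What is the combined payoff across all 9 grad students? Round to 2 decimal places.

277.20 hours

Total contributed: 3 + 2 + 2 + 7 + 3 + 11 + 3 + 9 + 7 = 47; total kept: 9 × 12 − 47 = 61.
The shared-equipment pool pays out 4.6 × 47 = 216.20 in aggregate.
Group total = 61 + 216.20 = 277.20.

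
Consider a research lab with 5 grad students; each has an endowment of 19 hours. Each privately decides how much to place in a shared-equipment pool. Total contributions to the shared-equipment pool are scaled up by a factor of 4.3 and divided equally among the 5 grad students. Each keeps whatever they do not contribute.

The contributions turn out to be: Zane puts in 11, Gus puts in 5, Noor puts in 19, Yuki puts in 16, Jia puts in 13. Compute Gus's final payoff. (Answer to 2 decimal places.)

Total contributed: 11 + 5 + 19 + 16 + 13 = 64.
Each receives 4.3 × 64 / 5 = 55.04 from the shared-equipment pool.
Gus keeps 19 − 5 = 14, so Gus's payoff is 14 + 55.04 = 69.04.

69.04 hours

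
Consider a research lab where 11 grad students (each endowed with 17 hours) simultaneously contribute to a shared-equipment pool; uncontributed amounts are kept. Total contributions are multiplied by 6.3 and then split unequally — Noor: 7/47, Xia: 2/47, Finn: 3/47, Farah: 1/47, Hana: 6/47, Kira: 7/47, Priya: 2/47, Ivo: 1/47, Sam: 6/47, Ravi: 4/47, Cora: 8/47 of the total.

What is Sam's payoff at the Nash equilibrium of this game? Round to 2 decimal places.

Each unit j contributes comes back to j as 6.3 × (j's share), so j prefers to contribute only if that share exceeds 1/6.3 = 0.1587; otherwise keeping the unit dominates.
The only share above 0.1587 is Cora's 8/47, contributing 17; the remaining 10 contribute 0. Total contributed: 17.
Sam keeps 17 and receives 6.3 × 17 × 6/47 = 13.67 from the shared-equipment pool, for a payoff of 30.67.

30.67 hours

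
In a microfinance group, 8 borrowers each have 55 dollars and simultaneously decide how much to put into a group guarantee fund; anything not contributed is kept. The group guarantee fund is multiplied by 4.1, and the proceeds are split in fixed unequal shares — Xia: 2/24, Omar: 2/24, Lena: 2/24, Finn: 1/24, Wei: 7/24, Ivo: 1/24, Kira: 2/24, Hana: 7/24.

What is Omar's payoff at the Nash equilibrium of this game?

Player j's private return per contributed unit is 4.1 × (j's share). Contributing is weakly dominant for j when that share is at least 1/4.1 = 0.2439, and contributing 0 is dominant otherwise.
Wei and Hana clear that bar, contributing 55 each; the remaining 6 contribute 0. Total contributed: 110.
Omar keeps 55 and receives 4.1 × 110 × 2/24 = 37.58 from the group guarantee fund, for a payoff of 92.58.

92.58 dollars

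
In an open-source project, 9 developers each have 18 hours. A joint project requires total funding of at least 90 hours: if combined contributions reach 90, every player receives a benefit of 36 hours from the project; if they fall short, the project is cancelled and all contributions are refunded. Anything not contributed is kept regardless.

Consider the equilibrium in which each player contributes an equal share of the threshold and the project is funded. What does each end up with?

44 hours

Equal share of the threshold: 90/9 = 10.
At this profile no one gains by cutting their contribution: any cut drops the total below 90, the project is cancelled, contributions are refunded, and the deviator ends with 18, which is less than 18 − 10 + 36 = 44. Contributing more than 10 just wastes the excess. So contributing exactly 10 is a best response.
Each player's payoff: 18 − 10 + 36 = 44.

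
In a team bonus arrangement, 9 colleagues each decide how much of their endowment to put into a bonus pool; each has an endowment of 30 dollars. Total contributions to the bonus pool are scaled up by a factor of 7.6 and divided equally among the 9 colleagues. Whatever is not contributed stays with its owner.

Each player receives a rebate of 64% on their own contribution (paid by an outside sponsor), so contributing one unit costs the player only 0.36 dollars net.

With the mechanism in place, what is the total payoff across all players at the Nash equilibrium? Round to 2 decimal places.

2224.80 dollars

The effective private return per unit is now (7.6/9) / 0.36 = 2.3457 > 1, so every player's dominant strategy flips to full contribution.
At the Nash equilibrium everyone contributes 30. Group total payoff = 9 × (30 × 0.64 + 7.6 × 30) = 2224.80.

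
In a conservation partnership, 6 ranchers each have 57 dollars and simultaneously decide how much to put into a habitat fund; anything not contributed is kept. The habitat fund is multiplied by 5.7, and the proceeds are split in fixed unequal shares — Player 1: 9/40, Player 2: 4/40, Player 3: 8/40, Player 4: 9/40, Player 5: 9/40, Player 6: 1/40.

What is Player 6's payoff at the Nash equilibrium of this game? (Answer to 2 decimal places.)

89.49 dollars

Each unit j contributes comes back to j as 5.7 × (j's share), so j prefers to contribute only if that share exceeds 1/5.7 = 0.1754; otherwise keeping the unit dominates.
Player 1, Player 3, Player 4 and Player 5 clear that bar, contributing 57 each; the remaining 2 contribute 0. Total contributed: 228.
Player 6 keeps 57 and receives 5.7 × 228 × 1/40 = 32.49 from the habitat fund, for a payoff of 89.49.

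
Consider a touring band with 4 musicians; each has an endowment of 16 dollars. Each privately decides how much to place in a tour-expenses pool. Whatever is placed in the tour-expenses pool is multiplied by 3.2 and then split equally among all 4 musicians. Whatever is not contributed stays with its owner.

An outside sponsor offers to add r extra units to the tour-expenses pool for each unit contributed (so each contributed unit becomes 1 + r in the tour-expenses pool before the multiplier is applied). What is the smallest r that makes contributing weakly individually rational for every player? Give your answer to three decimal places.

0.250

With matching at rate r, one contributed unit becomes (1 + r) in the tour-expenses pool and returns 3.2 × (1 + r) / 4 to the contributor.
Setting this equal to 1: 1 + r = 4/3.2 = 1.2500.
So the minimum matching rate is r = 1.2500 − 1 = 0.250.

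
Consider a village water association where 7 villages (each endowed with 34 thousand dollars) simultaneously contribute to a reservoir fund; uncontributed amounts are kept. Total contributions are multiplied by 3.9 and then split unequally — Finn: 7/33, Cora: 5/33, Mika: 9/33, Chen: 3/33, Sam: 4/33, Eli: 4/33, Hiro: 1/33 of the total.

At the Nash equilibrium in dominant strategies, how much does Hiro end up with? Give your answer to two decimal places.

A player with share s gets back 3.9·s per unit contributed, so full contribution is dominant for anyone with s > 1/3.9 = 0.2564 and zero contribution is dominant for anyone below.
The only share above 0.2564 is Mika's 9/33, contributing 34; the remaining 6 contribute 0. Total contributed: 34.
Hiro keeps 34 and receives 3.9 × 34 × 1/33 = 4.02 from the reservoir fund, for a payoff of 38.02.

38.02 thousand dollars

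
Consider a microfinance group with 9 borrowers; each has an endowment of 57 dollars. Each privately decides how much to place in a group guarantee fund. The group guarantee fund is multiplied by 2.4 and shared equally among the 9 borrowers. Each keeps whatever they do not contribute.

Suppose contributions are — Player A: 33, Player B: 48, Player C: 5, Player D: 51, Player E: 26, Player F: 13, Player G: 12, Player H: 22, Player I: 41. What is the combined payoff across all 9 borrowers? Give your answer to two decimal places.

Total contributed: 33 + 48 + 5 + 51 + 26 + 13 + 12 + 22 + 41 = 251; total kept: 9 × 57 − 251 = 262.
The group guarantee fund pays out 2.4 × 251 = 602.40 in aggregate.
Group total = 262 + 602.40 = 864.40.

864.40 dollars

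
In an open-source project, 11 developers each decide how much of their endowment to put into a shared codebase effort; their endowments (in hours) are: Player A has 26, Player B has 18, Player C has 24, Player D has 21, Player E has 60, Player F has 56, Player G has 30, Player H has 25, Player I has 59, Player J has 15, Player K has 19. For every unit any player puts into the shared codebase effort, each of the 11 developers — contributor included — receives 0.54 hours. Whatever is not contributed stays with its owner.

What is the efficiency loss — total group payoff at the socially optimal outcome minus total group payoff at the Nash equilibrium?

1743.82 hours

The private return per contributed unit is 0.54 < 1 for everyone, so the Nash equilibrium is zero contribution and the group total is Σ E_j = 26 + 18 + 24 + 21 + 60 + 56 + 30 + 25 + 59 + 15 + 19 = 353.
Each contributed unit returns 5.940 to the group, so the social optimum is full contribution by everyone: group total = 5.940 × 353 = 2096.82.
Efficiency loss = (5.940 − 1) × 353 = 1743.82.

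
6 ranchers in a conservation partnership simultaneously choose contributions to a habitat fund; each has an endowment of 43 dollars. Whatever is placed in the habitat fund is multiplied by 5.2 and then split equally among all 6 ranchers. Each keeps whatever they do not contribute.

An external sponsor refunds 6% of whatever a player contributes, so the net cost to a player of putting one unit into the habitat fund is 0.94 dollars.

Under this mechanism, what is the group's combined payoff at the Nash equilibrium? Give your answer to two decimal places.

258.00 dollars

Even with the mechanism, each unit contributed returns only (5.2/6) / 0.94 = 0.9220 per unit of net cost, so contributing nothing is still dominant.
Everyone keeps their endowment and the group total is 6 × 43 = 258.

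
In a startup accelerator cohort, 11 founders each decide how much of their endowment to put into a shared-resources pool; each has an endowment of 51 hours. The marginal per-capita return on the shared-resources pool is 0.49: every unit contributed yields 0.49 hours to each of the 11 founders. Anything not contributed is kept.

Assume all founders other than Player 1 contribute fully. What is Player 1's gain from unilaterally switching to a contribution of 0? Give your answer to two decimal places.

Switching from a contribution of 51 to 0 lets Player 1 keep an extra 51 hours, but lowers the shared-resources pool by 51, which costs Player 1 their own share of that drop: 0.49 × 51 = 24.99.
Net gain = 51 − 24.99 = 26.01. The private return per contributed unit (0.49) is below 1, so free-riding is indeed the best response regardless of what the others do.

26.01 hours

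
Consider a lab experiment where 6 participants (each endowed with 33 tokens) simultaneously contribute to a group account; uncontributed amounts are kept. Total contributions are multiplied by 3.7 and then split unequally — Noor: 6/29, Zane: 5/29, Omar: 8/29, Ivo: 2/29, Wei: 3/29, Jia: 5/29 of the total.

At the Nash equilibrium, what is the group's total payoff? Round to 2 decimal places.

Each unit j contributes comes back to j as 3.7 × (j's share), so j prefers to contribute only if that share exceeds 1/3.7 = 0.2703; otherwise keeping the unit dominates.
Only Omar (8/29) clears that bar, contributing 33; the remaining 5 contribute 0. Total contributed: 33.
The group account pays out 3.7 × 33 = 122.10 in total (split across the unequal shares, but the aggregate is all that matters for the group sum).
The 5 free-riders keep 33 each, adding 165. Group total = 165 + 122.10 = 287.10.

287.10 tokens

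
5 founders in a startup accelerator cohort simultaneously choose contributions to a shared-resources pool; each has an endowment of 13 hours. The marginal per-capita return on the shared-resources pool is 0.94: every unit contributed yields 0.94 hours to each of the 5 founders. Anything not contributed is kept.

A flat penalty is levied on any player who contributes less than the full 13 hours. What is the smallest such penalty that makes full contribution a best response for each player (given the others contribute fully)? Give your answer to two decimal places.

0.78 hours

Given the others contribute fully, the best deviation is to contribute 0 (any partial contribution still incurs the fine and gives up units whose private return 0.94 is below 1).
Deviating from 13 to 0 saves 13 hours but forfeits the deviator's share of the drop in the shared-resources pool: 0.94 × 13 = 12.22.
So the deviation gain is 13 − 12.22 = 0.78, and the fine must be at least 0.78 hours to wipe it out.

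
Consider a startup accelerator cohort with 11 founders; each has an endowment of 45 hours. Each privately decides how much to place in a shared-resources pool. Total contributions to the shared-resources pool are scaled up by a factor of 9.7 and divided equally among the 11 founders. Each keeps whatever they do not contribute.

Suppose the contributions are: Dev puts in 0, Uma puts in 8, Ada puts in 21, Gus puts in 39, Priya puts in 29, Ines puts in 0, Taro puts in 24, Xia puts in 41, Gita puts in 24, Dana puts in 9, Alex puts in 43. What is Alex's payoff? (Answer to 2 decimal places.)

211.87 hours

Total contributed: 0 + 8 + 21 + 39 + 29 + 0 + 24 + 41 + 24 + 9 + 43 = 238.
Each receives 9.7 × 238 / 11 = 209.87 from the shared-resources pool.
Alex keeps 45 − 43 = 2, so Alex's payoff is 2 + 209.87 = 211.87.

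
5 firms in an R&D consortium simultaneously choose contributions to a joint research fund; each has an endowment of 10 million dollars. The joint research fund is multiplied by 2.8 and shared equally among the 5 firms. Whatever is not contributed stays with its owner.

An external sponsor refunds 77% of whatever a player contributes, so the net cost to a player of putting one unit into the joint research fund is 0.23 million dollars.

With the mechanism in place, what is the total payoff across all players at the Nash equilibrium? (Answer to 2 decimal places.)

The effective private return per unit is now (2.8/5) / 0.23 = 2.4348 > 1, so every player's dominant strategy flips to full contribution.
At the Nash equilibrium everyone contributes 10. Group total payoff = 5 × (10 × 0.77 + 2.8 × 10) = 178.50.

178.50 million dollars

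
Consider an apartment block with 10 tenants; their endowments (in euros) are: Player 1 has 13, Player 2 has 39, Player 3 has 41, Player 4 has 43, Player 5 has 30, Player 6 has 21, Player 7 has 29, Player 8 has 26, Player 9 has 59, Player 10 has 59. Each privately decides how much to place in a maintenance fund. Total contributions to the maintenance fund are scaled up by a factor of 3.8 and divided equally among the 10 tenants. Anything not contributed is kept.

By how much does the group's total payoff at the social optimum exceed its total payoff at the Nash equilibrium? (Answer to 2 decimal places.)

1008.00 euros

The private return per contributed unit is 3.8/10 = 0.3800 < 1 for every player regardless of endowment, so the Nash equilibrium is zero contribution and the group total is Σ E_j = 13 + 39 + 41 + 43 + 30 + 21 + 29 + 26 + 59 + 59 = 360.
Each contributed unit returns 3.800 to the group, so the social optimum is full contribution by everyone: group total = 3.800 × 360 = 1368.00.
Efficiency loss = (3.800 − 1) × 360 = 1008.00.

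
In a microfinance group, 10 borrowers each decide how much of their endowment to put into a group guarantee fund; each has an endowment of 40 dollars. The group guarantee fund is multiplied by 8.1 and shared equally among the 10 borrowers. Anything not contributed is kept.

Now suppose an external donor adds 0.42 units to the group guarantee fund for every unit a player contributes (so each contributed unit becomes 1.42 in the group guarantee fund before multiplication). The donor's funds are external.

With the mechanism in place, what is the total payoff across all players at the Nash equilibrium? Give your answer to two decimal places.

4600.80 dollars

With the mechanism, a contributed unit returns 8.1 × 1.42 / 10 = 1.1502 per unit of net cost to the contributor — now above 1 — so contributing fully is weakly dominant for every player.
At the Nash equilibrium everyone contributes 40. Group total payoff = 8.1 × 1.42 × 400 = 4600.80.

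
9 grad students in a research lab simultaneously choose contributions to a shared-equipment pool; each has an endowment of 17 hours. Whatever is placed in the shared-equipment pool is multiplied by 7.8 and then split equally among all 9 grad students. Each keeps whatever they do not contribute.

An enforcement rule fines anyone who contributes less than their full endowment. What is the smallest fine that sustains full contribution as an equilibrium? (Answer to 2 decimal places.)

Given the others contribute fully, the best deviation is to contribute 0 (any partial contribution still incurs the fine and gives up units whose private return 0.8667 is below 1).
Deviating from 17 to 0 saves 17 hours but forfeits the deviator's share of the drop in the shared-equipment pool: 7.8/9 × 17 = 14.73.
So the deviation gain is 17 − 14.73 = 2.27, and the fine must be at least 2.27 hours to wipe it out.

2.27 hours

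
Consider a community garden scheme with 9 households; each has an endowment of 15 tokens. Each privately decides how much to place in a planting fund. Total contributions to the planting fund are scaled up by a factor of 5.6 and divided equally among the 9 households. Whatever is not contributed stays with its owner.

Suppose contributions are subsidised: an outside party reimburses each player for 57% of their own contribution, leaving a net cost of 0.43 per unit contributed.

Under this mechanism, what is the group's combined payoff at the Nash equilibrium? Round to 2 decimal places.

832.95 tokens

Under the mechanism each unit contributed yields (5.6/9) / 0.43 = 1.4470 back to its contributor per unit of net cost, which exceeds 1, making full contribution the dominant choice for everyone.
So the Nash equilibrium is full contribution by all 9; the group earns 9 × (15 × 0.57 + 5.6 × 15) = 832.95.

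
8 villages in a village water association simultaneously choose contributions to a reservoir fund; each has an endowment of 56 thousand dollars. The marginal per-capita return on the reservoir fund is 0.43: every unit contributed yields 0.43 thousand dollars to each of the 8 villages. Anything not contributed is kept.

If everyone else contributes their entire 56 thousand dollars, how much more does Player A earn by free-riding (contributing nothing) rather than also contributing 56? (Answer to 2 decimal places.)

Switching from a contribution of 56 to 0 lets Player A keep an extra 56 thousand dollars, but lowers the reservoir fund by 56, which costs Player A their own share of that drop: 0.43 × 56 = 24.08.
Net gain = 56 − 24.08 = 31.92. The private return per contributed unit (0.43) is below 1, so free-riding is indeed the best response regardless of what the others do.

31.92 thousand dollars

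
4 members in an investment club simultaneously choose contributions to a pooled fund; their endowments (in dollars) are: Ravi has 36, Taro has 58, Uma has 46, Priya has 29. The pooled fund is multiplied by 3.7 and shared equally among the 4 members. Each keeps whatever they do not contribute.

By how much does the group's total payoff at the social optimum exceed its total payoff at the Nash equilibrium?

The private return per contributed unit is 3.7/4 = 0.9250 < 1 for every player regardless of endowment, so the Nash equilibrium is zero contribution and the group total is Σ E_j = 36 + 58 + 46 + 29 = 169.
Each contributed unit returns 3.700 to the group, so the social optimum is full contribution by everyone: group total = 3.700 × 169 = 625.30.
Efficiency loss = (3.700 − 1) × 169 = 456.30.

456.30 dollars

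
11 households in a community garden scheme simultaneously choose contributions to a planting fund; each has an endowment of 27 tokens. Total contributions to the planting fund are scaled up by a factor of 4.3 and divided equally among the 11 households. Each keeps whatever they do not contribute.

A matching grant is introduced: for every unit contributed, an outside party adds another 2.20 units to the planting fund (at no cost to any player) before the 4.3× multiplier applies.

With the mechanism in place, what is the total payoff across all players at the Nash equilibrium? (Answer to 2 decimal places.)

With the mechanism, a contributed unit returns 4.3 × 3.20 / 11 = 1.2509 per unit of net cost to the contributor — now above 1 — so contributing fully is weakly dominant for every player.
At the Nash equilibrium everyone contributes 27. Group total payoff = 4.3 × 3.20 × 297 = 4086.72.

4086.72 tokens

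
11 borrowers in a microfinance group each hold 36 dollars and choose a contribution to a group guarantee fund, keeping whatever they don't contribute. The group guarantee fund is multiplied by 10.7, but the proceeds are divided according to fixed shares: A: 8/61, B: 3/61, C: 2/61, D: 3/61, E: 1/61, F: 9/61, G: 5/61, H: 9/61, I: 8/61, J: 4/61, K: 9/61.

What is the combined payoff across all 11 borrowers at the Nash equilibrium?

2142.00 dollars

Each unit j contributes comes back to j as 10.7 × (j's share), so j prefers to contribute only if that share exceeds 1/10.7 = 0.0935; otherwise keeping the unit dominates.
A, F, H, I and K clear that bar, contributing 36 each; the remaining 6 contribute 0. Total contributed: 180.
The group guarantee fund pays out 10.7 × 180 = 1926.00 in total (split across the unequal shares, but the aggregate is all that matters for the group sum).
The 6 free-riders keep 36 each, adding 216. Group total = 216 + 1926.00 = 2142.00.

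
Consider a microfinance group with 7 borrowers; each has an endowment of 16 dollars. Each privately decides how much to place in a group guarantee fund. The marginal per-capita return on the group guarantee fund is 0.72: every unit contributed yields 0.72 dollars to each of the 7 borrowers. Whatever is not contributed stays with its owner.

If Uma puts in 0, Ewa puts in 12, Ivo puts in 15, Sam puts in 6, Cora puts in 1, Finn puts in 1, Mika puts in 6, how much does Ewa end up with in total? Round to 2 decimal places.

Total contributed: 0 + 12 + 15 + 6 + 1 + 1 + 6 = 41.
Each receives 0.72 × 41 = 29.52 from the group guarantee fund.
Ewa keeps 16 − 12 = 4, so Ewa's payoff is 4 + 29.52 = 33.52.

33.52 dollars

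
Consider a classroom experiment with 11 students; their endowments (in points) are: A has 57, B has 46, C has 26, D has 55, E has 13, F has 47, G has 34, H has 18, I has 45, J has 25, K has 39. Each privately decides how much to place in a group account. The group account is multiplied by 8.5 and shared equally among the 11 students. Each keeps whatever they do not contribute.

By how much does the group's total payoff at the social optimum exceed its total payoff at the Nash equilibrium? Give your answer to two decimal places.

3037.50 points

The private return per contributed unit is 8.5/11 = 0.7727 < 1 for every player regardless of endowment, so the Nash equilibrium is zero contribution and the group total is Σ E_j = 57 + 46 + 26 + 55 + 13 + 47 + 34 + 18 + 45 + 25 + 39 = 405.
Each contributed unit returns 8.500 to the group, so the social optimum is full contribution by everyone: group total = 8.500 × 405 = 3442.50.
Efficiency loss = (8.500 − 1) × 405 = 3037.50.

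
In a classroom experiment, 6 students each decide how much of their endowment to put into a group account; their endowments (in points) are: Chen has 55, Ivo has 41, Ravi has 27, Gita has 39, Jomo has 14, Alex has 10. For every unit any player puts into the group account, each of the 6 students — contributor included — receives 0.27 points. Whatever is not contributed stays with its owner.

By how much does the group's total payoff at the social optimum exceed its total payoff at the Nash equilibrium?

The private return per contributed unit is 0.27 < 1 for everyone, so the Nash equilibrium is zero contribution and the group total is Σ E_j = 55 + 41 + 27 + 39 + 14 + 10 = 186.
Each contributed unit returns 1.620 to the group, so the social optimum is full contribution by everyone: group total = 1.620 × 186 = 301.32.
Efficiency loss = (1.620 − 1) × 186 = 115.32.

115.32 points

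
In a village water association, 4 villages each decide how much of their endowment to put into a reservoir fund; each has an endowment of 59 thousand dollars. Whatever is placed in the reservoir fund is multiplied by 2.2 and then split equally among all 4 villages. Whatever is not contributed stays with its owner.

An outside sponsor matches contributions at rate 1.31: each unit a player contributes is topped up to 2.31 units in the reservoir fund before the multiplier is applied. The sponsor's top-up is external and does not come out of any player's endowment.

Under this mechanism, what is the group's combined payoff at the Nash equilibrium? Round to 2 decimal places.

1199.35 thousand dollars

With the mechanism, a contributed unit returns 2.2 × 2.31 / 4 = 1.2705 per unit of net cost to the contributor — now above 1 — so contributing fully is weakly dominant for every player.
So the Nash equilibrium is full contribution by all 4; the group earns 2.2 × 2.31 × 236 = 1199.35.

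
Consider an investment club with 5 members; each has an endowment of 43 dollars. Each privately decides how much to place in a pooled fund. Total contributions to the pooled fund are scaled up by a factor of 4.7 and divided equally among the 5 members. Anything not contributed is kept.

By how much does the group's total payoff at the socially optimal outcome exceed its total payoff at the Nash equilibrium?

Each contributed unit returns 4.7/5 = 0.9400 to its contributor — below 1 — so contributing 0 is dominant for every player. At the Nash equilibrium everyone keeps their 43, and the group total is 5 × 43 = 215.
Each contributed unit returns 4.700 to the group as a whole (0.9400 to each of 5 players), which exceeds 1, so the social optimum is full contribution: group total = 4.700 × 215 = 1010.50.
Efficiency loss = 1010.50 − 215 = 795.50.

795.50 dollars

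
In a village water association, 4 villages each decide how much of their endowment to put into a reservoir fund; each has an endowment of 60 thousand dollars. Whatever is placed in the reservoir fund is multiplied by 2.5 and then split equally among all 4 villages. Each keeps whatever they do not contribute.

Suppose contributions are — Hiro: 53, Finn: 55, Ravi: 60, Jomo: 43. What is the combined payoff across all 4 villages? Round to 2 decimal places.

Total contributed: 53 + 55 + 60 + 43 = 211; total kept: 4 × 60 − 211 = 29.
The reservoir fund pays out 2.5 × 211 = 527.50 in aggregate.
Group total = 29 + 527.50 = 556.50.

556.50 thousand dollars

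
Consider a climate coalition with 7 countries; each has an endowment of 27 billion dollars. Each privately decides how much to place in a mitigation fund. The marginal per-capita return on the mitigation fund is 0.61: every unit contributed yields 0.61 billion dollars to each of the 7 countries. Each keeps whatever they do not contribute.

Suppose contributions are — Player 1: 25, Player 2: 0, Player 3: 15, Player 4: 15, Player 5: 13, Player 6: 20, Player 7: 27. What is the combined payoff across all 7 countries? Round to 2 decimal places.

565.05 billion dollars

Total contributed: 25 + 0 + 15 + 15 + 13 + 20 + 27 = 115; total kept: 7 × 27 − 115 = 74.
The mitigation fund pays out 0.61 × 7 × 115 = 491.05 in aggregate.
Group total = 74 + 491.05 = 565.05.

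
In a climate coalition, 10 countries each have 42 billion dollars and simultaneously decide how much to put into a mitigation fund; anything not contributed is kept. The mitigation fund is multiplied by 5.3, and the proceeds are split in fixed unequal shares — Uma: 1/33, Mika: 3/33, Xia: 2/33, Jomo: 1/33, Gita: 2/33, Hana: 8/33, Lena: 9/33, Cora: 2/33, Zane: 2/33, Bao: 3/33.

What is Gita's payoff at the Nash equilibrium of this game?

68.98 billion dollars

For player j, contributing a unit is worthwhile iff 5.3 × (j's share) ≥ 1, i.e. iff j's share is at least 0.1887.
The shares above 0.1887 belong to Hana and Lena, contributing 42 each; the remaining 8 contribute 0. Total contributed: 84.
Gita keeps 42 and receives 5.3 × 84 × 2/33 = 26.98 from the mitigation fund, for a payoff of 68.98.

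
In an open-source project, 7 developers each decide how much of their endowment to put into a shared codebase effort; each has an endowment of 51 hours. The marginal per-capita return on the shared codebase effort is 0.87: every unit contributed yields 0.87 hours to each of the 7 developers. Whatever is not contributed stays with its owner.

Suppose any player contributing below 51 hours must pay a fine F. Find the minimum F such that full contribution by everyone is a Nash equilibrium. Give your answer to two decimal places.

Given the others contribute fully, the best deviation is to contribute 0 (any partial contribution still incurs the fine and gives up units whose private return 0.87 is below 1).
Deviating from 51 to 0 saves 51 hours but forfeits the deviator's share of the drop in the shared codebase effort: 0.87 × 51 = 44.37.
So the deviation gain is 51 − 44.37 = 6.63, and the fine must be at least 6.63 hours to wipe it out.

6.63 hours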